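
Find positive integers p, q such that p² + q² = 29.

Search for p with 29 - p² a perfect square.
p = 2: 29 - 2² = 29 - 4 = 25 = 5² ✓
So p = 2, q = 5.

p = 2, q = 5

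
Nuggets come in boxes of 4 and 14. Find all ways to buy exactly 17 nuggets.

We need non-negative integers (x, y) with 4x + 14y = 17.
For each x in 0..4, check if 17 - 4x is a non-negative multiple of 14.
No x yields an integer y ≥ 0.

No solution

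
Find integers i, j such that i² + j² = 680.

We need to find integers i, j > 0 such that i² + j² = 680.
Trying i = 2: j² = 680 - 2² = 680 - 4 = 676
j = 26
Check: 2² + 26² = 4 + 676 = 680 ✓

680 = 2² + 26²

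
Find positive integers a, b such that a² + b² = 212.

Search for a with 212 - a² a perfect square.
a = 4: 212 - 4² = 212 - 16 = 196 = 14² ✓
So a = 4, b = 14.

a = 4, b = 14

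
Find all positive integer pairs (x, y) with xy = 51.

The positive divisors of 51 are: 1, 3, 17, 51.
Each divisor d gives the pair (d, 51/d):
(1, 51), (3, 17), (17, 3), (51, 1)

(1, 51), (3, 17), (17, 3), (51, 1)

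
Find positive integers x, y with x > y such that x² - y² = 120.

Factor: x² - y² = (x+y)(x-y) = 120.
We need two factors of 120 with the same parity.
Use x+y = 60 and x-y = 2 (product 60·2 = 120).
Adding: 2x = 62, so x = 31.
Subtracting: 2y = 58, so y = 29.
Check: 31² - 29² = 961 - 841 = 120 ✓

x = 31, y = 29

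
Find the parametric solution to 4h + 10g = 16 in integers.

Step 1: Compute gcd(4, 10) = 2.
Since 2 divides 16, solutions exist.

Step 2: Find a particular solution using extended Euclidean algorithm.
We get h₀ = -16, g₀ = 8.
Check: 4*-16 + 10*8 = 16 = 16 ✓

Step 3: Write the general solution.
h = -16 + (10/2)t = -16 + 5t
g = 8 - (4/2)t = 8 - 2t
for any integer t.

h = -16 + 5t, g = 8 - 2t for integer t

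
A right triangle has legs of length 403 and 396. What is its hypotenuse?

c² = a² + b² = 403² + 396² = 162409 + 156816 = 319225
c = 565

565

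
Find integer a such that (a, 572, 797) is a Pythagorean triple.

a² = c² - b² = 797² - 572² = 635209 - 327184 = 308025
a = sqrt(308025) = 555

555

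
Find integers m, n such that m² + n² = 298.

We need to find integers m, n > 0 such that m² + n² = 298.
Trying m = 3: n² = 298 - 3² = 298 - 9 = 289
n = 17
Check: 3² + 17² = 9 + 289 = 298 ✓

298 = 3² + 17²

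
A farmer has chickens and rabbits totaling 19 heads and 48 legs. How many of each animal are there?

Let c = chickens, r = rabbits.
Heads: c + r = 19
Legs: 2c + 4r = 48
From the first equation, c = 19 - r. Substitute:
2(19 - r) + 4r = 48
38 + 2r = 48
r = (48 - 38)/2 = 5
c = 19 - 5 = 14

Chickens: 14, Rabbits: 5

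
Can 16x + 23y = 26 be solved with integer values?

Step 1: Compute gcd(16, 23).
gcd(16, 23) = 1

Step 2: Check divisibility.
Does 1 divide 26? 26 = 1 x 26, so yes.

By the theorem on linear Diophantine equations, 16x + 23y = 26 has integer solutions if and only if gcd(16, 23) divides 26. Since 1 | 26, solutions exist.

Yes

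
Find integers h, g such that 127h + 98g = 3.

Step 1: Check solvability.
gcd(127, 98) = 1
Since 1 divides 3, solutions exist.

Step 2: Apply extended Euclidean algorithm to find gcd.
We find integers such that 127*x0 + 98*y0 = 1

Step 3: Scale the particular solution.
Multiply by 3/1 = 3:
h = -81, g = 105

Step 4: Verify.
127*(-81) + 98*(105) = 3 = 3 ✓

h = -81, g = 105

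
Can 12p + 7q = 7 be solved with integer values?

Step 1: Compute gcd(12, 7).
gcd(12, 7) = 1

Step 2: Check divisibility.
Does 1 divide 7? 7 = 1 x 7, so yes.

By the theorem on linear Diophantine equations, 12p + 7q = 7 has integer solutions if and only if gcd(12, 7) divides 7. Since 1 | 7, solutions exist.

Yes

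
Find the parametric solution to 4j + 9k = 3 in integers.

Step 1: Compute gcd(4, 9) = 1.
Since 1 divides 3, solutions exist.

Step 2: Find a particular solution using extended Euclidean algorithm.
We get j₀ = -6, k₀ = 3.
Check: 4*-6 + 9*3 = 3 = 3 ✓

Step 3: Write the general solution.
j = -6 + (9/1)t = -6 + 9t
k = 3 - (4/1)t = 3 - 4t
for any integer t.

j = -6 + 9t, k = 3 - 4t for integer t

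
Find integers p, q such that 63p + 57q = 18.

Step 1: Check solvability.
gcd(63, 57) = 3
Since 3 divides 18, solutions exist.

Step 2: Apply extended Euclidean algorithm to find gcd.
We find integers such that 63*x0 + 57*y0 = 3

Step 3: Scale the particular solution.
Multiply by 18/3 = 6:
p = -54, q = 60

Step 4: Verify.
63*(-54) + 57*(60) = 18 = 18 ✓

p = -54, q = 60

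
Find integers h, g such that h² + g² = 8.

We need to find integers h, g > 0 such that h² + g² = 8.
Trying h = 2: g² = 8 - 2² = 8 - 4 = 4
g = 2
Check: 2² + 2² = 4 + 4 = 8 ✓

8 = 2² + 2²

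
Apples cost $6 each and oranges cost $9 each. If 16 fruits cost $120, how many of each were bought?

Let a = apples, o = oranges.
a + o = 16
6a + 9o = 120
Substitute o = 16 - a:
6a + 9(16 - a) = 120
(6 - 9)a = 120 - 144
-3a = -24
a = 8, o = 16 - 8 = 8

Apples: 8, Oranges: 8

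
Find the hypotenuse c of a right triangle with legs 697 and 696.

c² = a² + b² = 697² + 696² = 485809 + 484416 = 970225
c = sqrt(970225) = 985

985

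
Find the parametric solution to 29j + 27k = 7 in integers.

Step 1: Compute gcd(29, 27) = 1.
Since 1 divides 7, solutions exist.

Step 2: Find a particular solution using extended Euclidean algorithm.
We get j₀ = -91, k₀ = 98.
Check: 29*-91 + 27*98 = 7 = 7 ✓

Step 3: Write the general solution.
j = -91 + (27/1)t = -91 + 27t
k = 98 - (29/1)t = 98 - 29t
for any integer t.

j = -91 + 27t, k = 98 - 29t for integer t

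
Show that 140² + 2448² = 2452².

Compute a² + b²:
140² + 2448² = 19600 + 5992704 = 6012304
Compute c²:
2452² = 6012304
Since 6012304 = 6012304, it is a Pythagorean triple.

Yes, it is a Pythagorean triple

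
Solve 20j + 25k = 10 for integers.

Step 1: Check solvability.
gcd(20, 25) = 5
Since 5 divides 10, solutions exist.

Step 2: Apply extended Euclidean algorithm to find gcd.
We find integers such that 20*x0 + 25*y0 = 5

Step 3: Scale the particular solution.
Multiply by 10/5 = 2:
j = -2, k = 2

Step 4: Verify.
20*(-2) + 25*(2) = 10 = 10 ✓

j = -2, k = 2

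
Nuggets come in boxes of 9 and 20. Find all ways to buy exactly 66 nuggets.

We need non-negative integers (x, y) with 9x + 20y = 66.
For each x in 0..7, check if 66 - 9x is a non-negative multiple of 20.
No x yields an integer y ≥ 0.

No solution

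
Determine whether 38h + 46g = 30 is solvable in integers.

Step 1: Compute gcd(38, 46).
gcd(38, 46) = 2

Step 2: Check divisibility.
Does 2 divide 30? 30 = 2 x 15, so yes.

By the theorem on linear Diophantine equations, 38h + 46g = 30 has integer solutions if and only if gcd(38, 46) divides 30. Since 2 | 30, solutions exist.

Yes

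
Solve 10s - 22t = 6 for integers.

Step 1: Check solvability.
gcd(10, 22) = 2
Since 2 divides 6, solutions exist.

Step 2: Apply extended Euclidean algorithm to find gcd.
We find integers such that 10*x0 + 22*y0 = 2

Step 3: Scale the particular solution.
Multiply by 6/2 = 3:
s = -6, t = -3

Step 4: Verify.
10*(-6) - 22*(-3) = 6 = 6 ✓

s = -6, t = -3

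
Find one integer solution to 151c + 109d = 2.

Step 1: Check solvability.
gcd(151, 109) = 1
Since 1 divides 2, solutions exist.

Step 2: Apply extended Euclidean algorithm to find gcd.
We find integers such that 151*x0 + 109*y0 = 1

Step 3: Scale the particular solution.
Multiply by 2/1 = 2:
c = 26, d = -36

Step 4: Verify.
151*(26) + 109*(-36) = 2 = 2 ✓

c = 26, d = -36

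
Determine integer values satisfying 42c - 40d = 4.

Step 1: Check solvability.
gcd(42, 40) = 2
Since 2 divides 4, solutions exist.

Step 2: Apply extended Euclidean algorithm to find gcd.
We find integers such that 42*x0 + 40*y0 = 2

Step 3: Scale the particular solution.
Multiply by 4/2 = 2:
c = 2, d = 2

Step 4: Verify.
42*(2) - 40*(2) = 4 = 4 ✓

c = 2, d = 2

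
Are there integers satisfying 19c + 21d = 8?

Step 1: Compute gcd(19, 21).
gcd(19, 21) = 1

Step 2: Check divisibility.
Does 1 divide 8? 8 = 1 x 8, so yes.

By the theorem on linear Diophantine equations, 19c + 21d = 8 has integer solutions if and only if gcd(19, 21) divides 8. Since 1 | 8, solutions exist.

Yes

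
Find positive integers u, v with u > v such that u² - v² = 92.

Factor: u² - v² = (u+v)(u-v) = 92.
We need two factors of 92 with the same parity.
Use u+v = 46 and u-v = 2 (product 46·2 = 92).
Adding: 2u = 48, so u = 24.
Subtracting: 2v = 44, so v = 22.
Check: 24² - 22² = 576 - 484 = 92 ✓

u = 24, v = 22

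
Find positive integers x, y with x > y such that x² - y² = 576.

Factor: x² - y² = (x+y)(x-y) = 576.
We need two factors of 576 with the same parity.
Use x+y = 288 and x-y = 2 (product 288·2 = 576).
Adding: 2x = 290, so x = 145.
Subtracting: 2y = 286, so y = 143.
Check: 145² - 143² = 21025 - 20449 = 576 ✓

x = 145, y = 143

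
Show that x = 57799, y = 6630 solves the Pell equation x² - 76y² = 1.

Compute x² = 57799² = 3340724401
Compute 76y² = 76·6630² = 76·43956900 = 3340724400
x² - 76y² = 3340724401 - 3340724400 = 1
Since this equals 1, (57799, 6630) is a solution.

Yes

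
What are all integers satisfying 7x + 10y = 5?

Step 1: Compute gcd(7, 10) = 1.
Since 1 divides 5, solutions exist.

Step 2: Find a particular solution using extended Euclidean algorithm.
We get x₀ = 15, y₀ = -10.
Check: 7*15 + 10*-10 = 5 = 5 ✓

Step 3: Write the general solution.
x = 15 + (10/1)t = 15 + 10t
y = -10 - (7/1)t = -10 - 7t
for any integer t.

x = 15 + 10t, y = -10 - 7t for integer t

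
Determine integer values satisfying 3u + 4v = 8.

Step 1: Check solvability.
gcd(3, 4) = 1
Since 1 divides 8, solutions exist.

Step 2: Apply extended Euclidean algorithm to find gcd.
We find integers such that 3*x0 + 4*y0 = 1

Step 3: Scale the particular solution.
Multiply by 8/1 = 8:
u = -8, v = 8

Step 4: Verify.
3*(-8) + 4*(8) = 8 = 8 ✓

u = -8, v = 8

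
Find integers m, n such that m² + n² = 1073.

We need to find integers m, n > 0 such that m² + n² = 1073.
Trying m = 7: n² = 1073 - 7² = 1073 - 49 = 1024
n = 32
Check: 7² + 32² = 49 + 1024 = 1073 ✓

1073 = 7² + 32²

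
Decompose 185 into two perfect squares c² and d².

We need to find integers c, d > 0 such that c² + d² = 185.
Trying c = 4: d² = 185 - 4² = 185 - 16 = 169
d = 13
Check: 4² + 13² = 16 + 169 = 185 ✓

185 = 4² + 13²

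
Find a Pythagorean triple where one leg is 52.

We need the other leg and hypotenuse such that 52² + x² = c².
Take x = 165, c = 173: 52² + 165² = 2704 + 27225 = 29929 = 173² ✓
Triple: (165, 52, 173)

(165, 52, 173)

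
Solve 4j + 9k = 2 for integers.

Step 1: Check solvability.
gcd(4, 9) = 1
Since 1 divides 2, solutions exist.

Step 2: Apply extended Euclidean algorithm to find gcd.
We find integers such that 4*x0 + 9*y0 = 1

Step 3: Scale the particular solution.
Multiply by 2/1 = 2:
j = -4, k = 2

Step 4: Verify.
4*(-4) + 9*(2) = 2 = 2 ✓

j = -4, k = 2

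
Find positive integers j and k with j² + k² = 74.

We need to find integers j, k > 0 such that j² + k² = 74.
Trying j = 5: k² = 74 - 5² = 74 - 25 = 49
k = 7
Check: 5² + 7² = 25 + 49 = 74 ✓

74 = 5² + 7²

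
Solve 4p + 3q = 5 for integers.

Step 1: Check solvability.
gcd(4, 3) = 1
Since 1 divides 5, solutions exist.

Step 2: Apply extended Euclidean algorithm to find gcd.
We find integers such that 4*x0 + 3*y0 = 1

Step 3: Scale the particular solution.
Multiply by 5/1 = 5:
p = 5, q = -5

Step 4: Verify.
4*(5) + 3*(-5) = 5 = 5 ✓

p = 5, q = -5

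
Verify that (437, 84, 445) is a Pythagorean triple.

Compute a² + b²:
437² + 84² = 190969 + 7056 = 198025
Compute c²:
445² = 198025
Since 198025 = 198025, it is a Pythagorean triple.

Yes, it is a Pythagorean triple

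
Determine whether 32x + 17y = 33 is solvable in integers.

Step 1: Compute gcd(32, 17).
gcd(32, 17) = 1

Step 2: Check divisibility.
Does 1 divide 33? 33 = 1 x 33, so yes.

By the theorem on linear Diophantine equations, 32x + 17y = 33 has integer solutions if and only if gcd(32, 17) divides 33. Since 1 | 33, solutions exist.

Yes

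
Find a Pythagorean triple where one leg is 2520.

We need the other leg and hypotenuse such that 2520² + x² = c².
Take x = 2275, c = 3395: 2520² + 2275² = 6350400 + 5175625 = 11526025 = 3395² ✓
Triple: (2275, 2520, 3395)

(2275, 2520, 3395)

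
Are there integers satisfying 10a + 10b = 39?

Step 1: Compute gcd(10, 10).
gcd(10, 10) = 10

Step 2: Check divisibility.
Does 10 divide 39? 39 = 10 x 3 + 9, so no.

By the theorem on linear Diophantine equations, 10a + 10b = 39 has integer solutions if and only if gcd(10, 10) divides 39. Since 10 does not divide 39, no solutions exist.

No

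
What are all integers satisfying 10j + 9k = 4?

Step 1: Compute gcd(10, 9) = 1.
Since 1 divides 4, solutions exist.

Step 2: Find a particular solution using extended Euclidean algorithm.
We get j₀ = 4, k₀ = -4.
Check: 10*4 + 9*-4 = 4 = 4 ✓

Step 3: Write the general solution.
j = 4 + (9/1)t = 4 + 9t
k = -4 - (10/1)t = -4 - 10t
for any integer t.

j = 4 + 9t, k = -4 - 10t for integer t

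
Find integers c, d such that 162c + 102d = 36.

Step 1: Check solvability.
gcd(162, 102) = 6
Since 6 divides 36, solutions exist.

Step 2: Apply extended Euclidean algorithm to find gcd.
We find integers such that 162*x0 + 102*y0 = 6

Step 3: Scale the particular solution.
Multiply by 36/6 = 6:
c = -30, d = 48

Step 4: Verify.
162*(-30) + 102*(48) = 36 = 36 ✓

c = -30, d = 48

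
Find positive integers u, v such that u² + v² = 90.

Search for u with 90 - u² a perfect square.
u = 3: 90 - 3² = 90 - 9 = 81 = 9² ✓
So u = 3, v = 9.

u = 3, v = 9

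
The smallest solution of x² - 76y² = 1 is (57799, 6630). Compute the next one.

Solutions to x² - Dy² = 1 are generated by powers of (x₀ + y₀√D).
The next solution satisfies x₁ + y₁√76 = (x₀ + y₀√76)², giving:
x₁ = x₀² + 76y₀² = 57799² + 76·6630² = 3340724401 + 3340724400 = 6681448801
y₁ = 2x₀y₀ = 2·57799·6630 = 766414740

Verify: 6681448801² - 76·766414740² = 44641758080384337601 - 44641758080384337600 = 1 ✓

x = 6681448801, y = 766414740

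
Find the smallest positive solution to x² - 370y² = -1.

We need x² = 370y² - 1. Try successive y:
y = 1: x² = 370·1² - 1 = 369, not a perfect square
y = 2: x² = 370·2² - 1 = 1479, not a perfect square
y = 3: x² = 370·3² - 1 = 3329, not a perfect square
...
y = 17: x² = 370·17² - 1 = 106929 = 327² ✓
Check: 327² - 370·17² = 106929 - 106930 = -1 ✓

x = 327, y = 17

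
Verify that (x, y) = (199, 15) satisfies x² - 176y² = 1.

Compute x² = 199² = 39601
Compute 176y² = 176·15² = 176·225 = 39600
x² - 176y² = 39601 - 39600 = 1
Since this equals 1, (199, 15) is a solution.

Yes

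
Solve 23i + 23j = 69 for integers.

Step 1: Check solvability.
gcd(23, 23) = 23
Since 23 divides 69, solutions exist.

Step 2: Apply extended Euclidean algorithm to find gcd.
We find integers such that 23*x0 + 23*y0 = 23

Step 3: Scale the particular solution.
Multiply by 69/23 = 3:
i = 0, j = 3

Step 4: Verify.
23*(0) + 23*(3) = 69 = 69 ✓

i = 0, j = 3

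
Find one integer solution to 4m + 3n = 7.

Step 1: Check solvability.
gcd(4, 3) = 1
Since 1 divides 7, solutions exist.

Step 2: Apply extended Euclidean algorithm to find gcd.
We find integers such that 4*x0 + 3*y0 = 1

Step 3: Scale the particular solution.
Multiply by 7/1 = 7:
m = 7, n = -7

Step 4: Verify.
4*(7) + 3*(-7) = 7 = 7 ✓

m = 7, n = -7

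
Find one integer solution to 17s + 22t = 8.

Step 1: Check solvability.
gcd(17, 22) = 1
Since 1 divides 8, solutions exist.

Step 2: Apply extended Euclidean algorithm to find gcd.
We find integers such that 17*x0 + 22*y0 = 1

Step 3: Scale the particular solution.
Multiply by 8/1 = 8:
s = -72, t = 56

Step 4: Verify.
17*(-72) + 22*(56) = 8 = 8 ✓

s = -72, t = 56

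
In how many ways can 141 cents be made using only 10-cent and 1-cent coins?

We need non-negative integers (x, y) with 10x + 1y = 141.
For each x from 0 to 14, check if (141 - 10x) is a non-negative multiple of 1.
Solutions (x, y): (0,141), (1,131), (2,121), (3,111), ...
Count: 15

15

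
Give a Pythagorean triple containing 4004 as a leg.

We need the other leg and hypotenuse such that 4004² + x² = c².
Take x = 3885, c = 5579: 4004² + 3885² = 16032016 + 15093225 = 31125241 = 5579² ✓
Triple: (3885, 4004, 5579)

(3885, 4004, 5579)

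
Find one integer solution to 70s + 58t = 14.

Step 1: Check solvability.
gcd(70, 58) = 2
Since 2 divides 14, solutions exist.

Step 2: Apply extended Euclidean algorithm to find gcd.
We find integers such that 70*x0 + 58*y0 = 2

Step 3: Scale the particular solution.
Multiply by 14/2 = 7:
s = 35, t = -42

Step 4: Verify.
70*(35) + 58*(-42) = 14 = 14 ✓

s = 35, t = -42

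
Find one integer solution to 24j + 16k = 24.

Step 1: Check solvability.
gcd(24, 16) = 8
Since 8 divides 24, solutions exist.

Step 2: Apply extended Euclidean algorithm to find gcd.
We find integers such that 24*x0 + 16*y0 = 8

Step 3: Scale the particular solution.
Multiply by 24/8 = 3:
j = 3, k = -3

Step 4: Verify.
24*(3) + 16*(-3) = 24 = 24 ✓

j = 3, k = -3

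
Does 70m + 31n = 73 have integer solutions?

Step 1: Compute gcd(70, 31).
gcd(70, 31) = 1

Step 2: Check divisibility.
Does 1 divide 73? 73 = 1 x 73, so yes.

By the theorem on linear Diophantine equations, 70m + 31n = 73 has integer solutions if and only if gcd(70, 31) divides 73. Since 1 | 73, solutions exist.

Yes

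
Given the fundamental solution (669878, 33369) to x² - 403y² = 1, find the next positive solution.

Solutions to x² - Dy² = 1 are generated by powers of (x₀ + y₀√D).
The next solution satisfies x₁ + y₁√403 = (x₀ + y₀√403)², giving:
x₁ = x₀² + 403y₀² = 669878² + 403·33369² = 448736534884 + 448736534883 = 897473069767
y₁ = 2x₀y₀ = 2·669878·33369 = 44706317964

Verify: 897473069767² - 403·44706317964² = 805457910957002449434289 - 805457910957002449434288 = 1 ✓

x = 897473069767, y = 44706317964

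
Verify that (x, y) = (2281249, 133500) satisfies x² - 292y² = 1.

Compute x² = 2281249² = 5204097000001
Compute 292y² = 292·133500² = 292·17822250000 = 5204097000000
x² - 292y² = 5204097000001 - 5204097000000 = 1
Since this equals 1, (2281249, 133500) is a solution.

Yes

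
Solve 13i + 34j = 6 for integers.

Step 1: Check solvability.
gcd(13, 34) = 1
Since 1 divides 6, solutions exist.

Step 2: Apply extended Euclidean algorithm to find gcd.
We find integers such that 13*x0 + 34*y0 = 1

Step 3: Scale the particular solution.
Multiply by 6/1 = 6:
i = -78, j = 30

Step 4: Verify.
13*(-78) + 34*(30) = 6 = 6 ✓

i = -78, j = 30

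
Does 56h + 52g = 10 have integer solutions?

Step 1: Compute gcd(56, 52).
gcd(56, 52) = 4

Step 2: Check divisibility.
Does 4 divide 10? 10 = 4 x 2 + 2, so no.

By the theorem on linear Diophantine equations, 56h + 52g = 10 has integer solutions if and only if gcd(56, 52) divides 10. Since 4 does not divide 10, no solutions exist.

No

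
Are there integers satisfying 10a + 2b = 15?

Step 1: Compute gcd(10, 2).
gcd(10, 2) = 2

Step 2: Check divisibility.
Does 2 divide 15? 15 = 2 x 7 + 1, so no.

By the theorem on linear Diophantine equations, 10a + 2b = 15 has integer solutions if and only if gcd(10, 2) divides 15. Since 2 does not divide 15, no solutions exist.

No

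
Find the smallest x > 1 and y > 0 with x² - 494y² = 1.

We seek the smallest positive integers (x, y) with x² - 494y² = 1, i.e., x² = 494y² + 1.
Try successive y values:
y = 1: x² = 494·1² + 1 = 495, not a perfect square
y = 2: x² = 494·2² + 1 = 1977, not a perfect square
y = 3: x² = 494·3² + 1 = 4447, not a perfect square
... continuing the search (or via continued fractions) ...
y = 3286: x² = 494·3286² + 1 = 5334111225, x = 73035 ✓

Verify: 73035² - 494·3286² = 5334111225 - 5334111224 = 1 ✓

x = 73035, y = 3286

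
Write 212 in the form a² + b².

We need to find integers a, b > 0 such that a² + b² = 212.
Trying a = 4: b² = 212 - 4² = 212 - 16 = 196
b = 14
Check: 4² + 14² = 16 + 196 = 212 ✓

212 = 4² + 14²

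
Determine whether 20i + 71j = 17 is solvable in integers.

Step 1: Compute gcd(20, 71).
gcd(20, 71) = 1

Step 2: Check divisibility.
Does 1 divide 17? 17 = 1 x 17, so yes.

By the theorem on linear Diophantine equations, 20i + 71j = 17 has integer solutions if and only if gcd(20, 71) divides 17. Since 1 | 17, solutions exist.

Yes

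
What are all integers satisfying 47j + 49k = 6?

Step 1: Compute gcd(47, 49) = 1.
Since 1 divides 6, solutions exist.

Step 2: Find a particular solution using extended Euclidean algorithm.
We get j₀ = 144, k₀ = -138.
Check: 47*144 + 49*-138 = 6 = 6 ✓

Step 3: Write the general solution.
j = 144 + (49/1)t = 144 + 49t
k = -138 - (47/1)t = -138 - 47t
for any integer t.

j = 144 + 49t, k = -138 - 47t for integer t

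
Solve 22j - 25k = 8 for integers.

Step 1: Check solvability.
gcd(22, 25) = 1
Since 1 divides 8, solutions exist.

Step 2: Apply extended Euclidean algorithm to find gcd.
We find integers such that 22*x0 + 25*y0 = 1

Step 3: Scale the particular solution.
Multiply by 8/1 = 8:
j = 64, k = 56

Step 4: Verify.
22*(64) - 25*(56) = 8 = 8 ✓

j = 64, k = 56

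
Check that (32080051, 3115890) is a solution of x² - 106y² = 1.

Compute x² = 32080051² = 1029129672162601
Compute 106y² = 106·3115890² = 106·9708770492100 = 1029129672162600
x² - 106y² = 1029129672162601 - 1029129672162600 = 1
Since this equals 1, (32080051, 3115890) is a solution.

Yes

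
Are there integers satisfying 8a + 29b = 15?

Step 1: Compute gcd(8, 29).
gcd(8, 29) = 1

Step 2: Check divisibility.
Does 1 divide 15? 15 = 1 x 15, so yes.

By the theorem on linear Diophantine equations, 8a + 29b = 15 has integer solutions if and only if gcd(8, 29) divides 15. Since 1 | 15, solutions exist.

Yes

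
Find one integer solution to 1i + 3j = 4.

Step 1: Check solvability.
gcd(1, 3) = 1
Since 1 divides 4, solutions exist.

Step 2: Apply extended Euclidean algorithm to find gcd.
We find integers such that 1*x0 + 3*y0 = 1

Step 3: Scale the particular solution.
Multiply by 4/1 = 4:
i = 4, j = 0

Step 4: Verify.
1*(4) + 3*(0) = 4 = 4 ✓

i = 4, j = 0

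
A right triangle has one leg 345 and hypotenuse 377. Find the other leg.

b² = c² - a² = 142129 - 119025 = 23104
b = 152

152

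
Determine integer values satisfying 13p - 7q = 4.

Step 1: Check solvability.
gcd(13, 7) = 1
Since 1 divides 4, solutions exist.

Step 2: Apply extended Euclidean algorithm to find gcd.
We find integers such that 13*x0 + 7*y0 = 1

Step 3: Scale the particular solution.
Multiply by 4/1 = 4:
p = -4, q = -8

Step 4: Verify.
13*(-4) - 7*(-8) = 4 = 4 ✓

p = -4, q = -8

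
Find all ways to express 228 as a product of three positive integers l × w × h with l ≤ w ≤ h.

Iterate l from 1 to ⌊228^(1/3)⌋. For each l dividing 228, iterate w ≥ l with w dividing 228/l, and set h = 228/(l·w).
Triples found (10): (1×1×228), (1×2×114), (1×3×76), (1×4×57), (1×6×38), (1×12×19), (2×2×57), (2×3×38), (2×6×19), (3×4×19)

(1×1×228), (1×2×114), (1×3×76), (1×4×57), (1×6×38), (1×12×19), (2×2×57), (2×3×38), (2×6×19), (3×4×19)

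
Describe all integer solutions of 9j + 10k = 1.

Step 1: Compute gcd(9, 10) = 1.
Since 1 divides 1, solutions exist.

Step 2: Find a particular solution using extended Euclidean algorithm.
We get j₀ = -1, k₀ = 1.
Check: 9*-1 + 10*1 = 1 = 1 ✓

Step 3: Write the general solution.
j = -1 + (10/1)t = -1 + 10t
k = 1 - (9/1)t = 1 - 9t
for any integer t.

j = -1 + 10t, k = 1 - 9t for integer t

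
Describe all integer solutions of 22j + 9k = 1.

Step 1: Compute gcd(22, 9) = 1.
Since 1 divides 1, solutions exist.

Step 2: Find a particular solution using extended Euclidean algorithm.
We get j₀ = -2, k₀ = 5.
Check: 22*-2 + 9*5 = 1 = 1 ✓

Step 3: Write the general solution.
j = -2 + (9/1)t = -2 + 9t
k = 5 - (22/1)t = 5 - 22t
for any integer t.

j = -2 + 9t, k = 5 - 22t for integer t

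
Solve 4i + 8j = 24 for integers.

Step 1: Check solvability.
gcd(4, 8) = 4
Since 4 divides 24, solutions exist.

Step 2: Apply extended Euclidean algorithm to find gcd.
We find integers such that 4*x0 + 8*y0 = 4

Step 3: Scale the particular solution.
Multiply by 24/4 = 6:
i = 6, j = 0

Step 4: Verify.
4*(6) + 8*(0) = 24 = 24 ✓

i = 6, j = 0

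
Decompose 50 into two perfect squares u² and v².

We need to find integers u, v > 0 such that u² + v² = 50.
Trying u = 1: v² = 50 - 1² = 50 - 1 = 49
v = 7
Check: 1² + 7² = 1 + 49 = 50 ✓

50 = 1² + 7²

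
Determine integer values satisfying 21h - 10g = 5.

Step 1: Check solvability.
gcd(21, 10) = 1
Since 1 divides 5, solutions exist.

Step 2: Apply extended Euclidean algorithm to find gcd.
We find integers such that 21*x0 + 10*y0 = 1

Step 3: Scale the particular solution.
Multiply by 5/1 = 5:
h = 5, g = 10

Step 4: Verify.
21*(5) - 10*(10) = 5 = 5 ✓

h = 5, g = 10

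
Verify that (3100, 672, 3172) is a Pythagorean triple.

Compute a² + b² = 3100² + 672² = 9610000 + 451584 = 10061584
Compute c² = 3172² = 10061584
Since 10061584 = 10061584, confirmed.

Yes, it is a Pythagorean triple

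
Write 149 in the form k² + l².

We need to find integers k, l > 0 such that k² + l² = 149.
Trying k = 7: l² = 149 - 7² = 149 - 49 = 100
l = 10
Check: 7² + 10² = 49 + 100 = 149 ✓

149 = 7² + 10²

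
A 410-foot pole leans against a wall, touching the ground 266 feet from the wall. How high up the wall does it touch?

The ladder, wall, and ground form a right triangle with hypotenuse 410 and one leg 266.
By the Pythagorean theorem: h² = 410² - 266² = 168100 - 70756 = 97344
h = √97344 = 312 feet

312 feet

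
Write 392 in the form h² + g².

We need to find integers h, g > 0 such that h² + g² = 392.
Trying h = 14: g² = 392 - 14² = 392 - 196 = 196
g = 14
Check: 14² + 14² = 196 + 196 = 392 ✓

392 = 14² + 14²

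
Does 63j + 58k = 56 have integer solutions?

Step 1: Compute gcd(63, 58).
gcd(63, 58) = 1

Step 2: Check divisibility.
Does 1 divide 56? 56 = 1 x 56, so yes.

By the theorem on linear Diophantine equations, 63j + 58k = 56 has integer solutions if and only if gcd(63, 58) divides 56. Since 1 | 56, solutions exist.

Yes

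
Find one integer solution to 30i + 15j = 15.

Step 1: Check solvability.
gcd(30, 15) = 15
Since 15 divides 15, solutions exist.

Step 2: Apply extended Euclidean algorithm to find gcd.
We find integers such that 30*x0 + 15*y0 = 15

Step 3: Scale the particular solution.
Multiply by 15/15 = 1:
i = 0, j = 1

Step 4: Verify.
30*(0) + 15*(1) = 15 = 15 ✓

i = 0, j = 1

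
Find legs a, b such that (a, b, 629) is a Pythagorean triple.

We need a² + b² = 629² = 395641.
Trying: 429² + 460² = 184041 + 211600 = 395641 ✓

(429, 460, 629)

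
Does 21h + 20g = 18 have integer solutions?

Step 1: Compute gcd(21, 20).
gcd(21, 20) = 1

Step 2: Check divisibility.
Does 1 divide 18? 18 = 1 x 18, so yes.

By the theorem on linear Diophantine equations, 21h + 20g = 18 has integer solutions if and only if gcd(21, 20) divides 18. Since 1 | 18, solutions exist.

Yes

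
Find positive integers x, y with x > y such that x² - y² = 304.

Factor: x² - y² = (x+y)(x-y) = 304.
We need two factors of 304 with the same parity.
Use x+y = 152 and x-y = 2 (product 152·2 = 304).
Adding: 2x = 154, so x = 77.
Subtracting: 2y = 150, so y = 75.
Check: 77² - 75² = 5929 - 5625 = 304 ✓

x = 77, y = 75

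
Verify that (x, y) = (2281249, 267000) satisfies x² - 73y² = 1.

Compute x² = 2281249² = 5204097000001
Compute 73y² = 73·267000² = 73·71289000000 = 5204097000000
x² - 73y² = 5204097000001 - 5204097000000 = 1
Since this equals 1, (2281249, 267000) is a solution.

Yes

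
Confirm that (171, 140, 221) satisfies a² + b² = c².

Compute a² + b² = 171² + 140² = 29241 + 19600 = 48841
Compute c² = 221² = 48841
Since 48841 = 48841, confirmed.

Yes, it is a Pythagorean triple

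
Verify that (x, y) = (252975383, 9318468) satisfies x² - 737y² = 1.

Compute x² = 252975383² = 63996544403996689
Compute 737y² = 737·9318468² = 737·86833845867024 = 63996544403996688
x² - 737y² = 63996544403996689 - 63996544403996688 = 1
Since this equals 1, (252975383, 9318468) is a solution.

Yes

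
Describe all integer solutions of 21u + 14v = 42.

Step 1: Compute gcd(21, 14) = 7.
Since 7 divides 42, solutions exist.

Step 2: Find a particular solution using extended Euclidean algorithm.
We get u₀ = 6, v₀ = -6.
Check: 21*6 + 14*-6 = 42 = 42 ✓

Step 3: Write the general solution.
u = 6 + (14/7)t = 6 + 2t
v = -6 - (21/7)t = -6 - 3t
for any integer t.

u = 6 + 2t, v = -6 - 3t for integer t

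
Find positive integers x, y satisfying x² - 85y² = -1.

We need x² = 85y² - 1. Try successive y:
y = 1: x² = 85·1² - 1 = 84, not a perfect square
y = 2: x² = 85·2² - 1 = 339, not a perfect square
y = 3: x² = 85·3² - 1 = 764, not a perfect square
...
y = 41: x² = 85·41² - 1 = 142884 = 378² ✓
Check: 378² - 85·41² = 142884 - 142885 = -1 ✓

x = 378, y = 41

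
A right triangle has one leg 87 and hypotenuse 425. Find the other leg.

b² = c² - a² = 180625 - 7569 = 173056
b = 416

416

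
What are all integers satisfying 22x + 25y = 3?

Step 1: Compute gcd(22, 25) = 1.
Since 1 divides 3, solutions exist.

Step 2: Find a particular solution using extended Euclidean algorithm.
We get x₀ = 24, y₀ = -21.
Check: 22*24 + 25*-21 = 3 = 3 ✓

Step 3: Write the general solution.
x = 24 + (25/1)t = 24 + 25t
y = -21 - (22/1)t = -21 - 22t
for any integer t.

x = 24 + 25t, y = -21 - 22t for integer t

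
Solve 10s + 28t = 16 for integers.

Step 1: Check solvability.
gcd(10, 28) = 2
Since 2 divides 16, solutions exist.

Step 2: Apply extended Euclidean algorithm to find gcd.
We find integers such that 10*x0 + 28*y0 = 2

Step 3: Scale the particular solution.
Multiply by 16/2 = 8:
s = 24, t = -8

Step 4: Verify.
10*(24) + 28*(-8) = 16 = 16 ✓

s = 24, t = -8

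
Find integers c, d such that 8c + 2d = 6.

Step 1: Check solvability.
gcd(8, 2) = 2
Since 2 divides 6, solutions exist.

Step 2: Apply extended Euclidean algorithm to find gcd.
We find integers such that 8*x0 + 2*y0 = 2

Step 3: Scale the particular solution.
Multiply by 6/2 = 3:
c = 0, d = 3

Step 4: Verify.
8*(0) + 2*(3) = 6 = 6 ✓

c = 0, d = 3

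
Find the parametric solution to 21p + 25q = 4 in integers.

Step 1: Compute gcd(21, 25) = 1.
Since 1 divides 4, solutions exist.

Step 2: Find a particular solution using extended Euclidean algorithm.
We get p₀ = 24, q₀ = -20.
Check: 21*24 + 25*-20 = 4 = 4 ✓

Step 3: Write the general solution.
p = 24 + (25/1)t = 24 + 25t
q = -20 - (21/1)t = -20 - 21t
for any integer t.

p = 24 + 25t, q = -20 - 21t for integer t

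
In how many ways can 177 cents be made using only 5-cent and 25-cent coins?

We need non-negative integers (x, y) with 5x + 25y = 177.
For each x from 0 to 35, check if (177 - 5x) is a non-negative multiple of 25.
Solutions (x, y): none
Count: 0

0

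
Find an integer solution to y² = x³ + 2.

Try small integer x values and check whether x³ + 2 is a perfect square.
x = -1: x³ + 2 = -1³ + 2 = -1 + 2 = 1
Is 1 a perfect square? 1² = 1 ✓
So (x, y) = (-1, -1) is a solution.

x = -1, y = -1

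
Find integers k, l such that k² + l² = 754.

We need to find integers k, l > 0 such that k² + l² = 754.
Trying k = 5: l² = 754 - 5² = 754 - 25 = 729
l = 27
Check: 5² + 27² = 25 + 729 = 754 ✓

754 = 5² + 27²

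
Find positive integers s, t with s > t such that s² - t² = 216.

Factor: s² - t² = (s+t)(s-t) = 216.
We need two factors of 216 with the same parity.
Use s+t = 108 and s-t = 2 (product 108·2 = 216).
Adding: 2s = 110, so s = 55.
Subtracting: 2t = 106, so t = 53.
Check: 55² - 53² = 3025 - 2809 = 216 ✓

s = 55, t = 53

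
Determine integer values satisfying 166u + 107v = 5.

Step 1: Check solvability.
gcd(166, 107) = 1
Since 1 divides 5, solutions exist.

Step 2: Apply extended Euclidean algorithm to find gcd.
We find integers such that 166*x0 + 107*y0 = 1

Step 3: Scale the particular solution.
Multiply by 5/1 = 5:
u = -145, v = 225

Step 4: Verify.
166*(-145) + 107*(225) = 5 = 5 ✓

u = -145, v = 225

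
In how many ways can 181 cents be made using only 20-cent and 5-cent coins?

We need non-negative integers (x, y) with 20x + 5y = 181.
For each x from 0 to 9, check if (181 - 20x) is a non-negative multiple of 5.
Solutions (x, y): none
Count: 0

0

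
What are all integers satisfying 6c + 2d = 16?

Step 1: Compute gcd(6, 2) = 2.
Since 2 divides 16, solutions exist.

Step 2: Find a particular solution using extended Euclidean algorithm.
We get c₀ = 0, d₀ = 8.
Check: 6*0 + 2*8 = 16 = 16 ✓

Step 3: Write the general solution.
c = 0 + (2/2)t = 0 + 1t
d = 8 - (6/2)t = 8 - 3t
for any integer t.

c = 0 + 1t, d = 8 - 3t for integer t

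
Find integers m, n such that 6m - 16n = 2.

Step 1: Check solvability.
gcd(6, 16) = 2
Since 2 divides 2, solutions exist.

Step 2: Apply extended Euclidean algorithm to find gcd.
We find integers such that 6*x0 + 16*y0 = 2

Step 3: Scale the particular solution.
Multiply by 2/2 = 1:
m = 3, n = 1

Step 4: Verify.
6*(3) - 16*(1) = 2 = 2 ✓

m = 3, n = 1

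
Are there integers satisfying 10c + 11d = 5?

Step 1: Compute gcd(10, 11).
gcd(10, 11) = 1

Step 2: Check divisibility.
Does 1 divide 5? 5 = 1 x 5, so yes.

By the theorem on linear Diophantine equations, 10c + 11d = 5 has integer solutions if and only if gcd(10, 11) divides 5. Since 1 | 5, solutions exist.

Yes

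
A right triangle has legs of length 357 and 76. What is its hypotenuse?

c² = a² + b² = 357² + 76² = 127449 + 5776 = 133225
c = 365

365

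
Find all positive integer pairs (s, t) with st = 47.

The positive divisors of 47 are: 1, 47.
Each divisor d gives the pair (d, 47/d):
(1, 47), (47, 1)

(1, 47), (47, 1)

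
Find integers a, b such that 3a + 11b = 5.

Step 1: Check solvability.
gcd(3, 11) = 1
Since 1 divides 5, solutions exist.

Step 2: Apply extended Euclidean algorithm to find gcd.
We find integers such that 3*x0 + 11*y0 = 1

Step 3: Scale the particular solution.
Multiply by 5/1 = 5:
a = 20, b = -5

Step 4: Verify.
3*(20) + 11*(-5) = 5 = 5 ✓

a = 20, b = -5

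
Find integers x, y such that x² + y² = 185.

We need to find integers x, y > 0 such that x² + y² = 185.
Trying x = 4: y² = 185 - 4² = 185 - 16 = 169
y = 13
Check: 4² + 13² = 16 + 169 = 185 ✓

185 = 4² + 13²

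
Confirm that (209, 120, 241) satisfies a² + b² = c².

Compute a² + b² = 209² + 120² = 43681 + 14400 = 58081
Compute c² = 241² = 58081
Since 58081 = 58081, confirmed.

Yes, it is a Pythagorean triple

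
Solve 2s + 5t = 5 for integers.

Step 1: Check solvability.
gcd(2, 5) = 1
Since 1 divides 5, solutions exist.

Step 2: Apply extended Euclidean algorithm to find gcd.
We find integers such that 2*x0 + 5*y0 = 1

Step 3: Scale the particular solution.
Multiply by 5/1 = 5:
s = -10, t = 5

Step 4: Verify.
2*(-10) + 5*(5) = 5 = 5 ✓

s = -10, t = 5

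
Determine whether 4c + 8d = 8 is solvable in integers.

Step 1: Compute gcd(4, 8).
gcd(4, 8) = 4

Step 2: Check divisibility.
Does 4 divide 8? 8 = 4 x 2, so yes.

By the theorem on linear Diophantine equations, 4c + 8d = 8 has integer solutions if and only if gcd(4, 8) divides 8. Since 4 | 8, solutions exist.

Yes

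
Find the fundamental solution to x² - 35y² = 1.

We seek the smallest positive integers (x, y) with x² - 35y² = 1, i.e., x² = 35y² + 1.
Try successive y values:
y = 1: x² = 35·1² + 1 = 36, x = 6 ✓

Verify: 6² - 35·1² = 36 - 35 = 1 ✓

x = 6, y = 1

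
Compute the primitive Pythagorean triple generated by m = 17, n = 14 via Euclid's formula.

a = m² - n² = 289 - 196 = 93
b = 2mn = 2·17·14 = 476
c = m² + n² = 289 + 196 = 485
Verify: 93² + 476² = 8649 + 226576 = 235225 = 485² ✓

(93, 476, 485)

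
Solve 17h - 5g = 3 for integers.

Step 1: Check solvability.
gcd(17, 5) = 1
Since 1 divides 3, solutions exist.

Step 2: Apply extended Euclidean algorithm to find gcd.
We find integers such that 17*x0 + 5*y0 = 1

Step 3: Scale the particular solution.
Multiply by 3/1 = 3:
h = -6, g = -21

Step 4: Verify.
17*(-6) - 5*(-21) = 3 = 3 ✓

h = -6, g = -21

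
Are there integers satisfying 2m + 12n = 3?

Step 1: Compute gcd(2, 12).
gcd(2, 12) = 2

Step 2: Check divisibility.
Does 2 divide 3? 3 = 2 x 1 + 1, so no.

By the theorem on linear Diophantine equations, 2m + 12n = 3 has integer solutions if and only if gcd(2, 12) divides 3. Since 2 does not divide 3, no solutions exist.

No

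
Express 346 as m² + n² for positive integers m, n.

We need to find integers m, n > 0 such that m² + n² = 346.
Trying m = 11: n² = 346 - 11² = 346 - 121 = 225
n = 15
Check: 11² + 15² = 121 + 225 = 346 ✓

346 = 11² + 15²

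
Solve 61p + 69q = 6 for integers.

Step 1: Check solvability.
gcd(61, 69) = 1
Since 1 divides 6, solutions exist.

Step 2: Apply extended Euclidean algorithm to find gcd.
We find integers such that 61*x0 + 69*y0 = 1

Step 3: Scale the particular solution.
Multiply by 6/1 = 6:
p = -156, q = 138

Step 4: Verify.
61*(-156) + 69*(138) = 6 = 6 ✓

p = -156, q = 138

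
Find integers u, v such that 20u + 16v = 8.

Step 1: Check solvability.
gcd(20, 16) = 4
Since 4 divides 8, solutions exist.

Step 2: Apply extended Euclidean algorithm to find gcd.
We find integers such that 20*x0 + 16*y0 = 4

Step 3: Scale the particular solution.
Multiply by 8/4 = 2:
u = 2, v = -2

Step 4: Verify.
20*(2) + 16*(-2) = 8 = 8 ✓

u = 2, v = -2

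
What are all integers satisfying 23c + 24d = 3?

Step 1: Compute gcd(23, 24) = 1.
Since 1 divides 3, solutions exist.

Step 2: Find a particular solution using extended Euclidean algorithm.
We get c₀ = -3, d₀ = 3.
Check: 23*-3 + 24*3 = 3 = 3 ✓

Step 3: Write the general solution.
c = -3 + (24/1)t = -3 + 24t
d = 3 - (23/1)t = 3 - 23t
for any integer t.

c = -3 + 24t, d = 3 - 23t for integer t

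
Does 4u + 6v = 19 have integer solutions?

Step 1: Compute gcd(4, 6).
gcd(4, 6) = 2

Step 2: Check divisibility.
Does 2 divide 19? 19 = 2 x 9 + 1, so no.

By the theorem on linear Diophantine equations, 4u + 6v = 19 has integer solutions if and only if gcd(4, 6) divides 19. Since 2 does not divide 19, no solutions exist.

No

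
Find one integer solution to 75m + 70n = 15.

Step 1: Check solvability.
gcd(75, 70) = 5
Since 5 divides 15, solutions exist.

Step 2: Apply extended Euclidean algorithm to find gcd.
We find integers such that 75*x0 + 70*y0 = 5

Step 3: Scale the particular solution.
Multiply by 15/5 = 3:
m = 3, n = -3

Step 4: Verify.
75*(3) + 70*(-3) = 15 = 15 ✓

m = 3, n = -3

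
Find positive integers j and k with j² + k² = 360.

We need to find integers j, k > 0 such that j² + k² = 360.
Trying j = 6: k² = 360 - 6² = 360 - 36 = 324
k = 18
Check: 6² + 18² = 36 + 324 = 360 ✓

360 = 6² + 18²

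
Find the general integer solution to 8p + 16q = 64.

Step 1: Compute gcd(8, 16) = 8.
Since 8 divides 64, solutions exist.

Step 2: Find a particular solution using extended Euclidean algorithm.
We get p₀ = 8, q₀ = 0.
Check: 8*8 + 16*0 = 64 = 64 ✓

Step 3: Write the general solution.
p = 8 + (16/8)t = 8 + 2t
q = 0 - (8/8)t = 0 - 1t
for any integer t.

p = 8 + 2t, q = 0 - 1t for integer t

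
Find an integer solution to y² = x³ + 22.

Try small integer x values and check whether x³ + 22 is a perfect square.
x = 3: x³ + 22 = 3³ + 22 = 27 + 22 = 49
Is 49 a perfect square? 7² = 49 ✓
So (x, y) = (3, -7) is a solution.

x = 3, y = -7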